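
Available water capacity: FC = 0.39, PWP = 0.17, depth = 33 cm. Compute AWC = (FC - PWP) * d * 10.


AWC = (FC - PWP) * d * 10
AWC = (0.39 - 0.17) * 33 * 10
AWC = 0.2200 * 33 * 10

72.6000 mm


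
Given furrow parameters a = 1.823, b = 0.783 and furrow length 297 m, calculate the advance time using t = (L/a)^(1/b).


t = (L/a)^(1/b)
t = (297/1.823)^(1/0.783)
t = 162.918267^(1/0.783)

668.3337 min


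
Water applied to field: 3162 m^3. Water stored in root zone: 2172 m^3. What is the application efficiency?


Ea = V_root / V_field * 100 = 2172 / 3162 * 100 = 68.6907%

68.6907 %


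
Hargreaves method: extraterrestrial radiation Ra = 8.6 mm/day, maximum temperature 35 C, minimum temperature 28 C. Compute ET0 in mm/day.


Tmean = (Tmax + Tmin)/2 = (35 + 28)/2 = 31.5
ET0 = 0.0023 * 8.6 * (31.5 + 17.8) * sqrt(35 - 28)
ET0 = 0.0023 * 8.6 * 49.3 * 2.645751

2.5800 mm/day


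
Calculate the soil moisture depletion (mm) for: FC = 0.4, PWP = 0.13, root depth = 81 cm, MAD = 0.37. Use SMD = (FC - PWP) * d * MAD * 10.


SMD = (FC - PWP) * d * MAD * 10
SMD = (0.4 - 0.13) * 81 * 0.37 * 10
SMD = 0.2700 * 81 * 0.37 * 10

80.9190 mm


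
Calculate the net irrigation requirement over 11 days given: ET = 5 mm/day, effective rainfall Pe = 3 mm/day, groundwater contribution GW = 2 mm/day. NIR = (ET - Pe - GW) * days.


Daily deficit = ET - Pe - GW = 5 - 3 - 2 = 0 mm/day
NIR = 0 * 11 = 0 mm

0 mm


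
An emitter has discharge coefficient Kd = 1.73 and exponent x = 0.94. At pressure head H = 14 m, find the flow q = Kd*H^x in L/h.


q = Kd * H^x = 1.73 * 14^0.94 = 1.73 * 11.949792

20.6731 L/h


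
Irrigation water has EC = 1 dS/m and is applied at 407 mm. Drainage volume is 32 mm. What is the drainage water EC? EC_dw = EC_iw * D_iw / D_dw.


EC_dw = EC_iw * D_iw / D_dw
EC_dw = 1 * 407 / 32
EC_dw = 407 / 32

12.7188 dS/m


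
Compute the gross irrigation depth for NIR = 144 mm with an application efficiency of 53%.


Ea = 53% = 0.53
GID = NIR / Ea = 144 / 0.53 = 271.6981 mm

271.6981 mm


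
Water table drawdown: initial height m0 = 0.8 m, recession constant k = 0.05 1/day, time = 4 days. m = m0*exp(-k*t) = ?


m = m0 * exp(-k*t)
m = 0.8 * exp(-0.05 * 4)
m = 0.8 * exp(-0.2000)

0.6550 m


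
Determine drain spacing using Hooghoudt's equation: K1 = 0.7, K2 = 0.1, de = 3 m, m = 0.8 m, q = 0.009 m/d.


S^2 = 8*K2*de*m/q + 4*K1*m^2/q
S^2 = 8*0.1*3*0.8/0.009 + 4*0.7*0.8^2/0.009
S = sqrt(412.4444)

20.3087 m


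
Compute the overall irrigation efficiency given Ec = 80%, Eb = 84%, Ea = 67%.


Ec = 0.8, Eb = 0.84, Ea = 0.67
E = 0.8 * 0.84 * 0.67 * 100 = 45.0240%

45.0240 %


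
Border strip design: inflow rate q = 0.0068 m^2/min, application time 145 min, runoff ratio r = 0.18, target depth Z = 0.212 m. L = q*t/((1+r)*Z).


L = q*t/((1+r)*Z)
L = 0.0068*145/((1+0.18)*0.212)
L = 0.986/0.25016

3.9415 m


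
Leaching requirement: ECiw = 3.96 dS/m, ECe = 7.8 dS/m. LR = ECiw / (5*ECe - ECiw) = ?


LR = ECiw / (5*ECe - ECiw)
LR = 3.96 / (5*7.8 - 3.96)
LR = 3.96 / 35.0400

0.1130


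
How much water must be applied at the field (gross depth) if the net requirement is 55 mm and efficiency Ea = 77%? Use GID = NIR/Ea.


Ea = 77% = 0.77
GID = NIR / Ea = 55 / 0.77 = 71.4286 mm

71.4286 mm


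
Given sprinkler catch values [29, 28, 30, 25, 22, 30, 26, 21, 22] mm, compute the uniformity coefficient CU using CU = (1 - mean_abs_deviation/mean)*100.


mean = 25.888889 mm
MAD = 3.012346 mm
CU = (1 - 3.012346/25.888889)*100

88.3643 %


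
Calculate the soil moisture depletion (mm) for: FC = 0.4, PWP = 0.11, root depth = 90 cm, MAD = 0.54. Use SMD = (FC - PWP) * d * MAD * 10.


SMD = (FC - PWP) * d * MAD * 10
SMD = (0.4 - 0.11) * 90 * 0.54 * 10
SMD = 0.2900 * 90 * 0.54 * 10

140.9400 mm


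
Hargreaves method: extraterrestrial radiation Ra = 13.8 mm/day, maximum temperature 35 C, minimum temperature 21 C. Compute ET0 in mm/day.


Tmean = (Tmax + Tmin)/2 = (35 + 21)/2 = 28.0
ET0 = 0.0023 * 13.8 * (28.0 + 17.8) * sqrt(35 - 21)
ET0 = 0.0023 * 13.8 * 45.8 * 3.741657

5.4392 mm/day


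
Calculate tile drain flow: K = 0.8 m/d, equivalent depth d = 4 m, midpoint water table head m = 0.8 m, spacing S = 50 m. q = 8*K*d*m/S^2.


q = 8*K*d*m/S^2
q = 8*0.8*4*0.8/50^2
q = 20.4800 / 2500

0.0082 m/d


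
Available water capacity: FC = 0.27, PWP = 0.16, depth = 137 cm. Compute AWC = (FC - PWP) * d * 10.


AWC = (FC - PWP) * d * 10
AWC = (0.27 - 0.16) * 137 * 10
AWC = 0.1100 * 137 * 10

150.7000 mm


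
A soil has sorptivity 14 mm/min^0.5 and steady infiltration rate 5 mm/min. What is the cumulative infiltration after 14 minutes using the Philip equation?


F = S*sqrt(t) + A*t
F = 14*sqrt(14) + 5*14
F = 14*3.741657 + 70

122.3832 mm


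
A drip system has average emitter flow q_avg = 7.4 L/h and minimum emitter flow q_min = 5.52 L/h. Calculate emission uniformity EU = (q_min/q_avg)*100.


EU = (q_min/q_avg)*100 = (5.52/7.4)*100 = 74.5946%

74.5946 %


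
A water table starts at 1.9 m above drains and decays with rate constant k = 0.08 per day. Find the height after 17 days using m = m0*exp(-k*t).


m = m0 * exp(-k*t)
m = 1.9 * exp(-0.08 * 17)
m = 1.9 * exp(-1.3600)

0.4877 m


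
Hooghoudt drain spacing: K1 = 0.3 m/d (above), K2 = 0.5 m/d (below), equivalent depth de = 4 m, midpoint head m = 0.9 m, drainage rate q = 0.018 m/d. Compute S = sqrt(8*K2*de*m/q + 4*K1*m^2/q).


S^2 = 8*K2*de*m/q + 4*K1*m^2/q
S^2 = 8*0.5*4*0.9/0.018 + 4*0.3*0.9^2/0.018
S = sqrt(854.0000)

29.2233 m


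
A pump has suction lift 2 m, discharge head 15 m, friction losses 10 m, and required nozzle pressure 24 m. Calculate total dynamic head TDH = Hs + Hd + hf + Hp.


TDH = Hs + Hd + hf + Hp = 2 + 15 + 10 + 24 = 51

51 m


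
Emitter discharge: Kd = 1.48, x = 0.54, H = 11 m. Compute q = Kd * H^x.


q = Kd * H^x = 1.48 * 11^0.54 = 1.48 * 3.650497

5.4027 L/h


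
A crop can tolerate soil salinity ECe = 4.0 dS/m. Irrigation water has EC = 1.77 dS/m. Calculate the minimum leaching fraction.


LR = ECiw / (5*ECe - ECiw)
LR = 1.77 / (5*4.0 - 1.77)
LR = 1.77 / 18.2300

0.0971


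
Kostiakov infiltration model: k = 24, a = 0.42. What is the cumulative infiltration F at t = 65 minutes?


F = k * t^a = 24 * 65^0.42
F = 24 * 5.773293

138.5590 mm


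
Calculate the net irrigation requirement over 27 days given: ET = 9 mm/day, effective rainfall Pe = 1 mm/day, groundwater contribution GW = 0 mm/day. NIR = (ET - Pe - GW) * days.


Daily deficit = ET - Pe - GW = 9 - 1 - 0 = 8 mm/day
NIR = 8 * 27 = 216 mm

216.0000 mm


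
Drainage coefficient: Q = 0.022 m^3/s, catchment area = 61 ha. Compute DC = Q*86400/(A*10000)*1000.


DC = Q * 86400 / (A * 10000) * 1000
DC = 0.022 * 86400 / (61 * 10000) * 1000
DC = 1900800.0000 / 610000

3.1161 mm/day


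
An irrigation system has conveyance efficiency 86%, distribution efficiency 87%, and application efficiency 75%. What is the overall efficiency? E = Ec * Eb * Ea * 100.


Ec = 0.86, Eb = 0.87, Ea = 0.75
E = 0.86 * 0.87 * 0.75 * 100 = 56.1150%

56.1150 %


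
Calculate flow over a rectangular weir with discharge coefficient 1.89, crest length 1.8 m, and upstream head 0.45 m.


Q = C * L * H^(3/2) = 1.89 * 1.8 * 0.45^1.5 = 1.89 * 1.8 * 0.301869

1.0270 m^3/s


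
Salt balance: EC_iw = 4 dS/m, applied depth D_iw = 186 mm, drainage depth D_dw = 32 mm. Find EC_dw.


EC_dw = EC_iw * D_iw / D_dw
EC_dw = 4 * 186 / 32
EC_dw = 744 / 32

23.2500 dS/m


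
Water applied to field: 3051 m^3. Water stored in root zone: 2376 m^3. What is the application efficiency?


Ea = V_root / V_field * 100 = 2376 / 3051 * 100 = 77.8761%

77.8761 %


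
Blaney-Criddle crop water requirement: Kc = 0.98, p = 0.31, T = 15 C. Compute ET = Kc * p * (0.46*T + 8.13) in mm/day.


ET = Kc * p * (0.46*T + 8.13)
ET = 0.98 * 0.31 * (0.46*15 + 8.13)
ET = 0.98 * 0.31 * 15.0300

4.5661 mm/day


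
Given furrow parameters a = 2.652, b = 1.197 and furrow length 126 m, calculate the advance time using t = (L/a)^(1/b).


t = (L/a)^(1/b)
t = (126/2.652)^(1/1.197)
t = 47.511312^(1/1.197)

25.1671 min


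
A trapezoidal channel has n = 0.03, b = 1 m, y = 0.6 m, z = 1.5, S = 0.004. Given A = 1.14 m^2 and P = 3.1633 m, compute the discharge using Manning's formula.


R = A/P = 1.14/3.1633 = 0.360383
Q = (1/0.03) * 1.14 * 0.360383^(2/3) * 0.004^0.5

1.2171 m^3/s


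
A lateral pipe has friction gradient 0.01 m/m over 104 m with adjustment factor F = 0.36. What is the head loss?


hf = J * L * F = 0.01 * 104 * 0.36 = 0.3744 m

0.3744 m


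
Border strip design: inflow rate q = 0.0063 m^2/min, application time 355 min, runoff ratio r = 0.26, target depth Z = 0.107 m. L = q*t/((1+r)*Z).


L = q*t/((1+r)*Z)
L = 0.0063*355/((1+0.26)*0.107)
L = 2.2365/0.13482

16.5888 m


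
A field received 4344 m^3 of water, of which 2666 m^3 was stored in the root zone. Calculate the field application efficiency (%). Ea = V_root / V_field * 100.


Ea = V_root / V_field * 100 = 2666 / 4344 * 100 = 61.3720%

61.3720 %


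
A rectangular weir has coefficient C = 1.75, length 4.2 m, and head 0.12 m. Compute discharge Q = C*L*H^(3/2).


Q = C * L * H^(3/2) = 1.75 * 4.2 * 0.12^1.5 = 1.75 * 4.2 * 0.041569

0.3055 m^3/s


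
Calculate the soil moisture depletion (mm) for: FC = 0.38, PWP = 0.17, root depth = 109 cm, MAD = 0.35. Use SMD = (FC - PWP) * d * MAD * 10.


SMD = (FC - PWP) * d * MAD * 10
SMD = (0.38 - 0.17) * 109 * 0.35 * 10
SMD = 0.2100 * 109 * 0.35 * 10

80.1150 mm


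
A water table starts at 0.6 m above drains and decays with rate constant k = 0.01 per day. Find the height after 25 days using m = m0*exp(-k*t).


m = m0 * exp(-k*t)
m = 0.6 * exp(-0.01 * 25)
m = 0.6 * exp(-0.2500)

0.4673 m


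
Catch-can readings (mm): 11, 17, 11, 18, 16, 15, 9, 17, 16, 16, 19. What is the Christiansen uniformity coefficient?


mean = 15.000000 mm
MAD = 2.545455 mm
CU = (1 - 2.545455/15.000000)*100

83.0303 %


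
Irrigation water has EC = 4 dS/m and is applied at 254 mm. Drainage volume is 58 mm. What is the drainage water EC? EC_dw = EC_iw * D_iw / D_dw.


EC_dw = EC_iw * D_iw / D_dw
EC_dw = 4 * 254 / 58
EC_dw = 1016 / 58

17.5172 dS/m


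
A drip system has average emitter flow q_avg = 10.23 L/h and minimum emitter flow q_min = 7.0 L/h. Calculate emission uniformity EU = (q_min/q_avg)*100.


EU = (q_min/q_avg)*100 = (7.0/10.23)*100 = 68.4262%

68.4262 %


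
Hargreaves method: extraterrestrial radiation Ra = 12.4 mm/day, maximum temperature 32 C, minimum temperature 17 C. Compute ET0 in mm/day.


Tmean = (Tmax + Tmin)/2 = (32 + 17)/2 = 24.5
ET0 = 0.0023 * 12.4 * (24.5 + 17.8) * sqrt(32 - 17)
ET0 = 0.0023 * 12.4 * 42.3 * 3.872983

4.6724 mm/day


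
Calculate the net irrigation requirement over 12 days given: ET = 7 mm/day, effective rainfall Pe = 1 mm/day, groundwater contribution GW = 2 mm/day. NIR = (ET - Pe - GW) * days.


Daily deficit = ET - Pe - GW = 7 - 1 - 2 = 4 mm/day
NIR = 4 * 12 = 48 mm

48.0000 mm


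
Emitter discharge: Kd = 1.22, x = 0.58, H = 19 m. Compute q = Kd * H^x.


q = Kd * H^x = 1.22 * 19^0.58 = 1.22 * 5.516671

6.7303 L/h


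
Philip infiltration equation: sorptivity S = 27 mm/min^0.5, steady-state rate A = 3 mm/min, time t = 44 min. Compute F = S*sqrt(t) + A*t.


F = S*sqrt(t) + A*t
F = 27*sqrt(44) + 3*44
F = 27*6.633250 + 132

311.0978 mm


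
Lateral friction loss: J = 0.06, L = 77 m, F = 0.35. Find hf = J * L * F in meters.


hf = J * L * F = 0.06 * 77 * 0.35 = 1.6170 m

1.6170 m


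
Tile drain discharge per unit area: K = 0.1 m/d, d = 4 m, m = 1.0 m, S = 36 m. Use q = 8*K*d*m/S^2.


q = 8*K*d*m/S^2
q = 8*0.1*4*1.0/36^2
q = 3.2000 / 1296

0.0025 m/d


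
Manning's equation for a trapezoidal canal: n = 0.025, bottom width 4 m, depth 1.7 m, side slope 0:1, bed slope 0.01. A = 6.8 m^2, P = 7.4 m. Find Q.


R = A/P = 6.8/7.4 = 0.918919
Q = (1/0.025) * 6.8 * 0.918919^(2/3) * 0.01^0.5

25.7091 m^3/s


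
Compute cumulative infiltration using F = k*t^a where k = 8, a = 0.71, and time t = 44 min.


F = k * t^a = 8 * 44^0.71
F = 8 * 14.684238

117.4739 mm


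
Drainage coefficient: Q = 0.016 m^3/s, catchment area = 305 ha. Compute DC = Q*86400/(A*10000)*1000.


DC = Q * 86400 / (A * 10000) * 1000
DC = 0.016 * 86400 / (305 * 10000) * 1000
DC = 1382400.0000 / 3050000

0.4532 mm/day


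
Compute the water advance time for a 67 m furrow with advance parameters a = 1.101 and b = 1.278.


t = (L/a)^(1/b)
t = (67/1.101)^(1/1.278)
t = 60.853769^(1/1.278)

24.8975 min


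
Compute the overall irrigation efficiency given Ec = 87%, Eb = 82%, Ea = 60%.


Ec = 0.87, Eb = 0.82, Ea = 0.6
E = 0.87 * 0.82 * 0.6 * 100 = 42.8040%

42.8040 %


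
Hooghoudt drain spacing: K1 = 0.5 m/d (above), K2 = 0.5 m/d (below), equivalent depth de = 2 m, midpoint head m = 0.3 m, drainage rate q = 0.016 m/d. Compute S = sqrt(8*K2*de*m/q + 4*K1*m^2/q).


S^2 = 8*K2*de*m/q + 4*K1*m^2/q
S^2 = 8*0.5*2*0.3/0.016 + 4*0.5*0.3^2/0.016
S = sqrt(161.2500)

12.6984 m


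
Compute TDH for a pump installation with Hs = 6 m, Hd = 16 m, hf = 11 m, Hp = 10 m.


TDH = Hs + Hd + hf + Hp = 6 + 16 + 11 + 10 = 43

43 m


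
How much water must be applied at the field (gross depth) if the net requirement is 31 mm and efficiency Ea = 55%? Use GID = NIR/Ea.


Ea = 55% = 0.55
GID = NIR / Ea = 31 / 0.55 = 56.3636 mm

56.3636 mm


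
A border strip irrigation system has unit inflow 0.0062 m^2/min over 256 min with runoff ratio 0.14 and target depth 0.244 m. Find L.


L = q*t/((1+r)*Z)
L = 0.0062*256/((1+0.14)*0.244)
L = 1.5872/0.27816

5.7061 m


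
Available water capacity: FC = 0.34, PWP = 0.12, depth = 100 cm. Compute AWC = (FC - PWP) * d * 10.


AWC = (FC - PWP) * d * 10
AWC = (0.34 - 0.12) * 100 * 10
AWC = 0.2200 * 100 * 10

220.0000 mm


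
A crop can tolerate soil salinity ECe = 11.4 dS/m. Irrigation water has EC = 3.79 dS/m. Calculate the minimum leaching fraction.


LR = ECiw / (5*ECe - ECiw)
LR = 3.79 / (5*11.4 - 3.79)
LR = 3.79 / 53.2100

0.0712


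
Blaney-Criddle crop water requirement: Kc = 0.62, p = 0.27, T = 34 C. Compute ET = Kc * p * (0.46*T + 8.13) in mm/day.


ET = Kc * p * (0.46*T + 8.13)
ET = 0.62 * 0.27 * (0.46*34 + 8.13)
ET = 0.62 * 0.27 * 23.7700

3.9791 mm/day


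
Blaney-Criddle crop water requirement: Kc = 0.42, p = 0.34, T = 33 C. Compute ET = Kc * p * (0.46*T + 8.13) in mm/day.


ET = Kc * p * (0.46*T + 8.13)
ET = 0.42 * 0.34 * (0.46*33 + 8.13)
ET = 0.42 * 0.34 * 23.3100

3.3287 mm/day


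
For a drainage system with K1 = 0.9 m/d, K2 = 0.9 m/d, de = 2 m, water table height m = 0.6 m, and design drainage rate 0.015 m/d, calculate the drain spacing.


S^2 = 8*K2*de*m/q + 4*K1*m^2/q
S^2 = 8*0.9*2*0.6/0.015 + 4*0.9*0.6^2/0.015
S = sqrt(662.4000)

25.7371 m


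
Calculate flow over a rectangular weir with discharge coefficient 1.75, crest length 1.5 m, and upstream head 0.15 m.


Q = C * L * H^(3/2) = 1.75 * 1.5 * 0.15^1.5 = 1.75 * 1.5 * 0.058095

0.1525 m^3/s


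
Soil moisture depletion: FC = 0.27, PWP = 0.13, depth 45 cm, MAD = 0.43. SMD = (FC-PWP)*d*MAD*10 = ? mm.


SMD = (FC - PWP) * d * MAD * 10
SMD = (0.27 - 0.13) * 45 * 0.43 * 10
SMD = 0.1400 * 45 * 0.43 * 10

27.0900 mm


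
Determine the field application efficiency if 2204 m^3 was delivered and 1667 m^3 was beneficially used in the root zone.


Ea = V_root / V_field * 100 = 1667 / 2204 * 100 = 75.6352%

75.6352 %


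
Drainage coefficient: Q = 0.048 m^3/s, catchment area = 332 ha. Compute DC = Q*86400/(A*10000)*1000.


DC = Q * 86400 / (A * 10000) * 1000
DC = 0.048 * 86400 / (332 * 10000) * 1000
DC = 4147200.0000 / 3320000

1.2492 mm/day


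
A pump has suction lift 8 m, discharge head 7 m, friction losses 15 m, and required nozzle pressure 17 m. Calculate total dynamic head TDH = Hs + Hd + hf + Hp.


TDH = Hs + Hd + hf + Hp = 8 + 7 + 15 + 17 = 47

47 m


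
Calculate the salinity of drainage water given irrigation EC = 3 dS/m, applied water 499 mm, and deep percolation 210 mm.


EC_dw = EC_iw * D_iw / D_dw
EC_dw = 3 * 499 / 210
EC_dw = 1497 / 210

7.1286 dS/m


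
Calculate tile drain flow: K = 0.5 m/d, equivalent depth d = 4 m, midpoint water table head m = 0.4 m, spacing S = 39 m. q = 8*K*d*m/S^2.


q = 8*K*d*m/S^2
q = 8*0.5*4*0.4/39^2
q = 6.4000 / 1521

0.0042 m/d


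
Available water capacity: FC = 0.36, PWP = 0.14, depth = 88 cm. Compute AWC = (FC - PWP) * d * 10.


AWC = (FC - PWP) * d * 10
AWC = (0.36 - 0.14) * 88 * 10
AWC = 0.2200 * 88 * 10

193.6000 mm


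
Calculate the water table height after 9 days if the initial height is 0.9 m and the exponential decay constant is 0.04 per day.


m = m0 * exp(-k*t)
m = 0.9 * exp(-0.04 * 9)
m = 0.9 * exp(-0.3600)

0.6279 m


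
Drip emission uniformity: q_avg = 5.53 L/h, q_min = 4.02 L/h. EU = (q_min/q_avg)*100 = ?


EU = (q_min/q_avg)*100 = (4.02/5.53)*100 = 72.6944%

72.6944 %


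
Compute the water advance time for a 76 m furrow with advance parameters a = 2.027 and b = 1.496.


t = (L/a)^(1/b)
t = (76/2.027)^(1/1.496)
t = 37.493833^(1/1.496)

11.2749 min


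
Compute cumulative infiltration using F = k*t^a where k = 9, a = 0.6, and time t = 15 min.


F = k * t^a = 9 * 15^0.6
F = 9 * 5.077556

45.6980 mm


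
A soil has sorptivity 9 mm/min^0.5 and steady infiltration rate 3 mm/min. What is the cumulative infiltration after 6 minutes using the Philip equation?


F = S*sqrt(t) + A*t
F = 9*sqrt(6) + 3*6
F = 9*2.449490 + 18

40.0454 mm


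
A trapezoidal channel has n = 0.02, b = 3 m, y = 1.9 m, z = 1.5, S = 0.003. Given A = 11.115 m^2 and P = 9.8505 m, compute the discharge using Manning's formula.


R = A/P = 11.115/9.8505 = 1.128369
Q = (1/0.02) * 11.115 * 1.128369^(2/3) * 0.003^0.5

32.9919 m^3/s


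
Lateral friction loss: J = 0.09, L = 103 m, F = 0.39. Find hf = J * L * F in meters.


hf = J * L * F = 0.09 * 103 * 0.39 = 3.6153 m

3.6153 m


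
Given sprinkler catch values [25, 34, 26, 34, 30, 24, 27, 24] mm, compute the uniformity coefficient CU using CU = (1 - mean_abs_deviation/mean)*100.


mean = 28.000000 mm
MAD = 3.500000 mm
CU = (1 - 3.500000/28.000000)*100

87.5000 %


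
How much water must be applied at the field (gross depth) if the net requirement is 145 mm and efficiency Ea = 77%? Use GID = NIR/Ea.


Ea = 77% = 0.77
GID = NIR / Ea = 145 / 0.77 = 188.3117 mm

188.3117 mm


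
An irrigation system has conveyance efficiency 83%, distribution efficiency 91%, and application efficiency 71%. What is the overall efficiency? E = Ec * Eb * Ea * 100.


Ec = 0.83, Eb = 0.91, Ea = 0.71
E = 0.83 * 0.91 * 0.71 * 100 = 53.6263%

53.6263 %


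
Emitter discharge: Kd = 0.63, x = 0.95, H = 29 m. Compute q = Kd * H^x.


q = Kd * H^x = 0.63 * 29^0.95 = 0.63 * 24.506320

15.4390 L/h


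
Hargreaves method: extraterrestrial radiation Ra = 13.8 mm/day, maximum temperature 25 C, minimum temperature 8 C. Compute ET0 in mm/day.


Tmean = (Tmax + Tmin)/2 = (25 + 8)/2 = 16.5
ET0 = 0.0023 * 13.8 * (16.5 + 17.8) * sqrt(25 - 8)
ET0 = 0.0023 * 13.8 * 34.3 * 4.123106

4.4888 mm/day


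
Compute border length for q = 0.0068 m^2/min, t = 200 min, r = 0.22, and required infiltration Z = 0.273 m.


L = q*t/((1+r)*Z)
L = 0.0068*200/((1+0.22)*0.273)
L = 1.36/0.33306

4.0833 m


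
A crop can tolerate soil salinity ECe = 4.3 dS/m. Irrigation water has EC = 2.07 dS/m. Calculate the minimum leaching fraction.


LR = ECiw / (5*ECe - ECiw)
LR = 2.07 / (5*4.3 - 2.07)
LR = 2.07 / 19.4300

0.1065


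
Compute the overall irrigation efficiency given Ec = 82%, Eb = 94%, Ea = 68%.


Ec = 0.82, Eb = 0.94, Ea = 0.68
E = 0.82 * 0.94 * 0.68 * 100 = 52.4144%

52.4144 %


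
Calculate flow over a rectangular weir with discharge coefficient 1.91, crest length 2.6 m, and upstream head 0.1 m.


Q = C * L * H^(3/2) = 1.91 * 2.6 * 0.1^1.5 = 1.91 * 2.6 * 0.031623

0.1570 m^3/s


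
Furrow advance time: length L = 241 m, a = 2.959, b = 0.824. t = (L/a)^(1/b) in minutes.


t = (L/a)^(1/b)
t = (241/2.959)^(1/0.824)
t = 81.446435^(1/0.824)

208.4585 min


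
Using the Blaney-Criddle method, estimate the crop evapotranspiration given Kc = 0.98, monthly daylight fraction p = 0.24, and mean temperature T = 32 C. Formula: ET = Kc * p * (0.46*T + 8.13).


ET = Kc * p * (0.46*T + 8.13)
ET = 0.98 * 0.24 * (0.46*32 + 8.13)
ET = 0.98 * 0.24 * 22.8500

5.3743 mm/day


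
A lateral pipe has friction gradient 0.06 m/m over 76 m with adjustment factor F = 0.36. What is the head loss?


hf = J * L * F = 0.06 * 76 * 0.36 = 1.6416 m

1.6416 m


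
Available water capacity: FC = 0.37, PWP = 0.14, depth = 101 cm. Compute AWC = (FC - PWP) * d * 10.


AWC = (FC - PWP) * d * 10
AWC = (0.37 - 0.14) * 101 * 10
AWC = 0.2300 * 101 * 10

232.3000 mm


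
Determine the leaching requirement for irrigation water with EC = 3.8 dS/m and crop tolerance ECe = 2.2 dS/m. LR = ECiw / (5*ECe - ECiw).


LR = ECiw / (5*ECe - ECiw)
LR = 3.8 / (5*2.2 - 3.8)
LR = 3.8 / 7.2000

0.5278


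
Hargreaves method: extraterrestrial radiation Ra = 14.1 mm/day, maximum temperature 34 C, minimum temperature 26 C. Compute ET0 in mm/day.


Tmean = (Tmax + Tmin)/2 = (34 + 26)/2 = 30.0
ET0 = 0.0023 * 14.1 * (30.0 + 17.8) * sqrt(34 - 26)
ET0 = 0.0023 * 14.1 * 47.8 * 2.828427

4.3845 mm/day


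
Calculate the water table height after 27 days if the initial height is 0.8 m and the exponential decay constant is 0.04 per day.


m = m0 * exp(-k*t)
m = 0.8 * exp(-0.04 * 27)
m = 0.8 * exp(-1.0800)

0.2717 m


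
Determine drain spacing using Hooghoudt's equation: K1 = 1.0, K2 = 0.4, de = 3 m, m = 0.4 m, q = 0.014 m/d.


S^2 = 8*K2*de*m/q + 4*K1*m^2/q
S^2 = 8*0.4*3*0.4/0.014 + 4*1.0*0.4^2/0.014
S = sqrt(320.0000)

17.8885 m


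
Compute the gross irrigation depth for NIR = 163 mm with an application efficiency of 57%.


Ea = 57% = 0.57
GID = NIR / Ea = 163 / 0.57 = 285.9649 mm

285.9649 mm


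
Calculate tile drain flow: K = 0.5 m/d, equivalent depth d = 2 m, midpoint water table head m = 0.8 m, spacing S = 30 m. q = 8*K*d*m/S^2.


q = 8*K*d*m/S^2
q = 8*0.5*2*0.8/30^2
q = 6.4000 / 900

0.0071 m/d


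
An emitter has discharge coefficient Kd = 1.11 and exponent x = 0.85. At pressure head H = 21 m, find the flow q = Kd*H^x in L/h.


q = Kd * H^x = 1.11 * 21^0.85 = 1.11 * 13.301065

14.7642 L/h


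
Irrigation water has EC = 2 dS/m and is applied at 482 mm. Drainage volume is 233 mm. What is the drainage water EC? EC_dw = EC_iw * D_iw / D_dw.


EC_dw = EC_iw * D_iw / D_dw
EC_dw = 2 * 482 / 233
EC_dw = 964 / 233

4.1373 dS/m


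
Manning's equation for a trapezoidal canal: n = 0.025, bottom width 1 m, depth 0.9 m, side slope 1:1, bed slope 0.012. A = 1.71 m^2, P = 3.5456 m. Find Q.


R = A/P = 1.71/3.5456 = 0.482288
Q = (1/0.025) * 1.71 * 0.482288^(2/3) * 0.012^0.5

4.6081 m^3/s


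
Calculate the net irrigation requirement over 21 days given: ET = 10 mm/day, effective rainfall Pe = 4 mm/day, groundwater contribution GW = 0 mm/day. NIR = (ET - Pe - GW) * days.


Daily deficit = ET - Pe - GW = 10 - 4 - 0 = 6 mm/day
NIR = 6 * 21 = 126 mm

126.0000 mm


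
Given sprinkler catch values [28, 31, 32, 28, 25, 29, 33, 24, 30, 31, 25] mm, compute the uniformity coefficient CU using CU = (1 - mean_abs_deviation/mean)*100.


mean = 28.727273 mm
MAD = 2.479339 mm
CU = (1 - 2.479339/28.727273)*100

91.3694 %


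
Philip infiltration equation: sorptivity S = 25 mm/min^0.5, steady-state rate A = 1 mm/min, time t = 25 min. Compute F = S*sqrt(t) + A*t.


F = S*sqrt(t) + A*t
F = 25*sqrt(25) + 1*25
F = 25*5.000000 + 25

150.0000 mm


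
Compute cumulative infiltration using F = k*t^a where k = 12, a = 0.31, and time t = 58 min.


F = k * t^a = 12 * 58^0.31
F = 12 * 3.520973

42.2517 mm


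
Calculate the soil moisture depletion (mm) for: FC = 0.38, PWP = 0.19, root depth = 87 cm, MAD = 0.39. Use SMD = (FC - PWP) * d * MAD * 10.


SMD = (FC - PWP) * d * MAD * 10
SMD = (0.38 - 0.19) * 87 * 0.39 * 10
SMD = 0.1900 * 87 * 0.39 * 10

64.4670 mm


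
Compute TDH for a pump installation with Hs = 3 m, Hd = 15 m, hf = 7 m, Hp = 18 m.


TDH = Hs + Hd + hf + Hp = 3 + 15 + 7 + 18 = 43

43 m


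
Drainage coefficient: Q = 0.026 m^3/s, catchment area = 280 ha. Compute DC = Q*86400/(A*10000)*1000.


DC = Q * 86400 / (A * 10000) * 1000
DC = 0.026 * 86400 / (280 * 10000) * 1000
DC = 2246400.0000 / 2800000

0.8023 mm/day


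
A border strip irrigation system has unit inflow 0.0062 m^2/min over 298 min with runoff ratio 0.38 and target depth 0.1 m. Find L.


L = q*t/((1+r)*Z)
L = 0.0062*298/((1+0.38)*0.1)
L = 1.8476/0.138

13.3884 m


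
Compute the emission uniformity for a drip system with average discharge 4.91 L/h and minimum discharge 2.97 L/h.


EU = (q_min/q_avg)*100 = (2.97/4.91)*100 = 60.4888%

60.4888 %


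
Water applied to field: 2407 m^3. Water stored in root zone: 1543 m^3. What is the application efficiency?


Ea = V_root / V_field * 100 = 1543 / 2407 * 100 = 64.1047%

64.1047 %


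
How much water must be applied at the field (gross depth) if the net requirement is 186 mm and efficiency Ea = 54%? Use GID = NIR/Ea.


Ea = 54% = 0.54
GID = NIR / Ea = 186 / 0.54 = 344.4444 mm

344.4444 mm


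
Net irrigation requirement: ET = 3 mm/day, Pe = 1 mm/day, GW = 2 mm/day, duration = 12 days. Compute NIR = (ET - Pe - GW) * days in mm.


Daily deficit = ET - Pe - GW = 3 - 1 - 2 = 0 mm/day
NIR = 0 * 12 = 0 mm

0 mm


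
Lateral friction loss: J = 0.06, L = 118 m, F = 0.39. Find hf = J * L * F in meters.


hf = J * L * F = 0.06 * 118 * 0.39 = 2.7612 m

2.7612 m


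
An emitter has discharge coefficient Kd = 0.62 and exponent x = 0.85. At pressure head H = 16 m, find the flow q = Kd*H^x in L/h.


q = Kd * H^x = 0.62 * 16^0.85 = 0.62 * 10.556063

6.5448 L/h


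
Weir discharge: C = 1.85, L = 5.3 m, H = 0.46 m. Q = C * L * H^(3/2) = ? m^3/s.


Q = C * L * H^(3/2) = 1.85 * 5.3 * 0.46^1.5 = 1.85 * 5.3 * 0.311987

3.0590 m^3/s


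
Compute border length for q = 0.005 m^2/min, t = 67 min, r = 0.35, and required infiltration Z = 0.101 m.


L = q*t/((1+r)*Z)
L = 0.005*67/((1+0.35)*0.101)
L = 0.335/0.13635

2.4569 m


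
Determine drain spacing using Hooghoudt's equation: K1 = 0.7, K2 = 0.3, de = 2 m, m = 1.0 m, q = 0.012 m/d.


S^2 = 8*K2*de*m/q + 4*K1*m^2/q
S^2 = 8*0.3*2*1.0/0.012 + 4*0.7*1.0^2/0.012
S = sqrt(633.3333)

25.1661 m


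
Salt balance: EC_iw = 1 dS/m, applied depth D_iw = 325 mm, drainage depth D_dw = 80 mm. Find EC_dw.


EC_dw = EC_iw * D_iw / D_dw
EC_dw = 1 * 325 / 80
EC_dw = 325 / 80

4.0625 dS/m


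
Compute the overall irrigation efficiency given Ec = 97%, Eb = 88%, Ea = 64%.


Ec = 0.97, Eb = 0.88, Ea = 0.64
E = 0.97 * 0.88 * 0.64 * 100 = 54.6304%

54.6304 %


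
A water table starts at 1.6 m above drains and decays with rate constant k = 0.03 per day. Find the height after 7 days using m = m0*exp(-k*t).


m = m0 * exp(-k*t)
m = 1.6 * exp(-0.03 * 7)
m = 1.6 * exp(-0.2100)

1.2969 m


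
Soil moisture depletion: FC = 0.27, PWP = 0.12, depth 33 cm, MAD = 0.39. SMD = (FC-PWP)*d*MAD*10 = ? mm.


SMD = (FC - PWP) * d * MAD * 10
SMD = (0.27 - 0.12) * 33 * 0.39 * 10
SMD = 0.1500 * 33 * 0.39 * 10

19.3050 mm


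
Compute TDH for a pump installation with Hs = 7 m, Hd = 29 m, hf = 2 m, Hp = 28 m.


TDH = Hs + Hd + hf + Hp = 7 + 29 + 2 + 28 = 66

66 m


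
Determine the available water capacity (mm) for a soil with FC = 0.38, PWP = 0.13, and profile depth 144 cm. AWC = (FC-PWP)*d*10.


AWC = (FC - PWP) * d * 10
AWC = (0.38 - 0.13) * 144 * 10
AWC = 0.2500 * 144 * 10

360.0000 mm


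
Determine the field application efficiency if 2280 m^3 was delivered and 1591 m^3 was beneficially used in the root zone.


Ea = V_root / V_field * 100 = 1591 / 2280 * 100 = 69.7807%

69.7807 %


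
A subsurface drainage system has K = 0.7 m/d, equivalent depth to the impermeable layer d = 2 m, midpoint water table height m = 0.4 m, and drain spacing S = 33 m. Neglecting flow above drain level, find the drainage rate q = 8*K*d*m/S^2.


q = 8*K*d*m/S^2
q = 8*0.7*2*0.4/33^2
q = 4.4800 / 1089

0.0041 m/d


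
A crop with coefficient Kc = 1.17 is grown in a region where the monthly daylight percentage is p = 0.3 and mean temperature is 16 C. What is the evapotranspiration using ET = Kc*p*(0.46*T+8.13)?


ET = Kc * p * (0.46*T + 8.13)
ET = 1.17 * 0.3 * (0.46*16 + 8.13)
ET = 1.17 * 0.3 * 15.4900

5.4370 mm/day


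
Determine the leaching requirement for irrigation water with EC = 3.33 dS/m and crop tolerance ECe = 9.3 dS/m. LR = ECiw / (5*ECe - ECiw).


LR = ECiw / (5*ECe - ECiw)
LR = 3.33 / (5*9.3 - 3.33)
LR = 3.33 / 43.1700

0.0771


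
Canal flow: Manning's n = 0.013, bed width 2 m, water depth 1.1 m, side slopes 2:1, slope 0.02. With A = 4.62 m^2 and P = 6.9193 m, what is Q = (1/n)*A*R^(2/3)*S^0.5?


R = A/P = 4.62/6.9193 = 0.667698
Q = (1/0.013) * 4.62 * 0.667698^(2/3) * 0.02^0.5

38.3943 m^3/s


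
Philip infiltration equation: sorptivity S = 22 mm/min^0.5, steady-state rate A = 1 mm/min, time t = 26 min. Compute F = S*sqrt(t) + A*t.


F = S*sqrt(t) + A*t
F = 22*sqrt(26) + 1*26
F = 22*5.099020 + 26

138.1784 mm


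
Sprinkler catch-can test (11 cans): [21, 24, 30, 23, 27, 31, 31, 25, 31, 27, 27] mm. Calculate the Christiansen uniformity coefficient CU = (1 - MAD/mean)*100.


mean = 27.000000 mm
MAD = 2.727273 mm
CU = (1 - 2.727273/27.000000)*100

89.8990 %


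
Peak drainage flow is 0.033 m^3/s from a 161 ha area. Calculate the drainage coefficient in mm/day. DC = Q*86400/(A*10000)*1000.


DC = Q * 86400 / (A * 10000) * 1000
DC = 0.033 * 86400 / (161 * 10000) * 1000
DC = 2851200.0000 / 1610000

1.7709 mm/day


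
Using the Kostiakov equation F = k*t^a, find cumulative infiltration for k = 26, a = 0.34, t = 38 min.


F = k * t^a = 26 * 38^0.34
F = 26 * 3.444502

89.5571 mm


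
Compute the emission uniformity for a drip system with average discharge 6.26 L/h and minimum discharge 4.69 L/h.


EU = (q_min/q_avg)*100 = (4.69/6.26)*100 = 74.9201%

74.9201 %


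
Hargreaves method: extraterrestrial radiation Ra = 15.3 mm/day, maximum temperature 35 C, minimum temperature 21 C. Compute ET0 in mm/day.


Tmean = (Tmax + Tmin)/2 = (35 + 21)/2 = 28.0
ET0 = 0.0023 * 15.3 * (28.0 + 17.8) * sqrt(35 - 21)
ET0 = 0.0023 * 15.3 * 45.8 * 3.741657

6.0304 mm/day


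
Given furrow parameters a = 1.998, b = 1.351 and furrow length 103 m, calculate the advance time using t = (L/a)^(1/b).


t = (L/a)^(1/b)
t = (103/1.998)^(1/1.351)
t = 51.551552^(1/1.351)

18.5092 min


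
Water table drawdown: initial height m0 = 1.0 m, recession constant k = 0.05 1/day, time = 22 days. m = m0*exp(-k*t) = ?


m = m0 * exp(-k*t)
m = 1.0 * exp(-0.05 * 22)
m = 1.0 * exp(-1.1000)

0.3329 m


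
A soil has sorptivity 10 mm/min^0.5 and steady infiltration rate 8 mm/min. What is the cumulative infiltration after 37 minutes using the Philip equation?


F = S*sqrt(t) + A*t
F = 10*sqrt(37) + 8*37
F = 10*6.082763 + 296

356.8276 mm


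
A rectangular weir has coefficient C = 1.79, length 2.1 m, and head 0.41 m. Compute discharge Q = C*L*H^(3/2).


Q = C * L * H^(3/2) = 1.79 * 2.1 * 0.41^1.5 = 1.79 * 2.1 * 0.262528

0.9868 m^3/s


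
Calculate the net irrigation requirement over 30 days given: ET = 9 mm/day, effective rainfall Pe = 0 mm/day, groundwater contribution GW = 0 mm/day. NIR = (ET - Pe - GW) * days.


Daily deficit = ET - Pe - GW = 9 - 0 - 0 = 9 mm/day
NIR = 9 * 30 = 270 mm

270.0000 mm


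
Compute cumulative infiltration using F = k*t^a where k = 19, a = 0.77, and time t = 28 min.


F = k * t^a = 19 * 28^0.77
F = 19 * 13.011030

247.2096 mm


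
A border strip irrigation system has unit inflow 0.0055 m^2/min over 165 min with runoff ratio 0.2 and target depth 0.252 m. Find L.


L = q*t/((1+r)*Z)
L = 0.0055*165/((1+0.2)*0.252)
L = 0.9075/0.3024

3.0010 m


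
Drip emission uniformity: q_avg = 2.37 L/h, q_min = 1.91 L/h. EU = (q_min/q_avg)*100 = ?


EU = (q_min/q_avg)*100 = (1.91/2.37)*100 = 80.5907%

80.5907 %


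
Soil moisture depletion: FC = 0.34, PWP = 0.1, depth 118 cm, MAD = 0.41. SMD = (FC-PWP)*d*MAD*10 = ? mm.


SMD = (FC - PWP) * d * MAD * 10
SMD = (0.34 - 0.1) * 118 * 0.41 * 10
SMD = 0.2400 * 118 * 0.41 * 10

116.1120 mm


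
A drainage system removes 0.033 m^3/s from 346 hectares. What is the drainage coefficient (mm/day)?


DC = Q * 86400 / (A * 10000) * 1000
DC = 0.033 * 86400 / (346 * 10000) * 1000
DC = 2851200.0000 / 3460000

0.8240 mm/day


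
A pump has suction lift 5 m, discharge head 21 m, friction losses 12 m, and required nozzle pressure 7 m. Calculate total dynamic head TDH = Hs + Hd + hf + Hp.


TDH = Hs + Hd + hf + Hp = 5 + 21 + 12 + 7 = 45

45 m


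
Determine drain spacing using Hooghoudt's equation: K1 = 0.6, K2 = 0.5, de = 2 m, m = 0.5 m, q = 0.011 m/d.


S^2 = 8*K2*de*m/q + 4*K1*m^2/q
S^2 = 8*0.5*2*0.5/0.011 + 4*0.6*0.5^2/0.011
S = sqrt(418.1818)

20.4495 m


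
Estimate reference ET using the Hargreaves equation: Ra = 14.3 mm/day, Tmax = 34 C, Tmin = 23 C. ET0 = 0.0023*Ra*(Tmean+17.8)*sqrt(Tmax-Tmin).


Tmean = (Tmax + Tmin)/2 = (34 + 23)/2 = 28.5
ET0 = 0.0023 * 14.3 * (28.5 + 17.8) * sqrt(34 - 23)
ET0 = 0.0023 * 14.3 * 46.3 * 3.316625

5.0506 mm/day


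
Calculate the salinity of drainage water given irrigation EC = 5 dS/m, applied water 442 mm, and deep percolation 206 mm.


EC_dw = EC_iw * D_iw / D_dw
EC_dw = 5 * 442 / 206
EC_dw = 2210 / 206

10.7282 dS/m


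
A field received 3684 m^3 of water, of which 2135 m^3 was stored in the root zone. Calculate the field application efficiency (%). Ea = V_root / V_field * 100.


Ea = V_root / V_field * 100 = 2135 / 3684 * 100 = 57.9533%

57.9533 %


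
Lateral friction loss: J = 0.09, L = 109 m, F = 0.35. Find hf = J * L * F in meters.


hf = J * L * F = 0.09 * 109 * 0.35 = 3.4335 m

3.4335 m


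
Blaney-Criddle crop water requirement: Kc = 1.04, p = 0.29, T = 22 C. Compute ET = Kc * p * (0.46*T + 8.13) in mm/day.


ET = Kc * p * (0.46*T + 8.13)
ET = 1.04 * 0.29 * (0.46*22 + 8.13)
ET = 1.04 * 0.29 * 18.2500

5.5042 mm/day


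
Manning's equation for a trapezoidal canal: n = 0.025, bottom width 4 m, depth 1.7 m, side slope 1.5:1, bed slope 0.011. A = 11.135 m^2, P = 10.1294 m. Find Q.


R = A/P = 11.135/10.1294 = 1.099275
Q = (1/0.025) * 11.135 * 1.099275^(2/3) * 0.011^0.5

49.7566 m^3/s


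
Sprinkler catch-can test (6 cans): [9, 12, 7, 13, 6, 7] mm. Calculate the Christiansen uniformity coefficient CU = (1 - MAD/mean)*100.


mean = 9.000000 mm
MAD = 2.333333 mm
CU = (1 - 2.333333/9.000000)*100

74.0741 %


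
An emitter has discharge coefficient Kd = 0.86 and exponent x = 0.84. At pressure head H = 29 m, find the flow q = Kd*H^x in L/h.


q = Kd * H^x = 0.86 * 29^0.84 = 0.86 * 16.920544

14.5517 L/h


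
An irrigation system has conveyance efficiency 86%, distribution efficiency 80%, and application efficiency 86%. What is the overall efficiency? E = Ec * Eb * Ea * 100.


Ec = 0.86, Eb = 0.8, Ea = 0.86
E = 0.86 * 0.8 * 0.86 * 100 = 59.1680%

59.1680 %


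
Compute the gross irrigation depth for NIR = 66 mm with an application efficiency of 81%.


Ea = 81% = 0.81
GID = NIR / Ea = 66 / 0.81 = 81.4815 mm

81.4815 mm


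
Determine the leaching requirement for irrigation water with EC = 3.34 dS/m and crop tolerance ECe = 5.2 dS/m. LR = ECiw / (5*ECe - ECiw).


LR = ECiw / (5*ECe - ECiw)
LR = 3.34 / (5*5.2 - 3.34)
LR = 3.34 / 22.6600

0.1474


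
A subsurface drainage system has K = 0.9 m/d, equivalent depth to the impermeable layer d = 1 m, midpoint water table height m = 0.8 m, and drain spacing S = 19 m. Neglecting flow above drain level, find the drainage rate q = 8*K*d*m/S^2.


q = 8*K*d*m/S^2
q = 8*0.9*1*0.8/19^2
q = 5.7600 / 361

0.0160 m/d


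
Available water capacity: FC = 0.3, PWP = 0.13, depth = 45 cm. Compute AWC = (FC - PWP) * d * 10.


AWC = (FC - PWP) * d * 10
AWC = (0.3 - 0.13) * 45 * 10
AWC = 0.1700 * 45 * 10

76.5000 mm


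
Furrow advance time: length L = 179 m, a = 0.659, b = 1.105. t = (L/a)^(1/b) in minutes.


t = (L/a)^(1/b)
t = (179/0.659)^(1/1.105)
t = 271.623672^(1/1.105)

159.4724 min


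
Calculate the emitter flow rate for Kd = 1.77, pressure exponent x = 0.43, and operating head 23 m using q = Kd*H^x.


q = Kd * H^x = 1.77 * 23^0.43 = 1.77 * 3.850729

6.8158 L/h


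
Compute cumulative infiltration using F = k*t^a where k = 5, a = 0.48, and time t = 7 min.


F = k * t^a = 5 * 7^0.48
F = 5 * 2.544761

12.7238 mm


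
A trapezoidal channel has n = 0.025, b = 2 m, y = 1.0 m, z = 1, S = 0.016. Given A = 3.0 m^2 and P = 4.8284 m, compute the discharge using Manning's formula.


R = A/P = 3.0/4.8284 = 0.621324
Q = (1/0.025) * 3.0 * 0.621324^(2/3) * 0.016^0.5

11.0523 m^3/s


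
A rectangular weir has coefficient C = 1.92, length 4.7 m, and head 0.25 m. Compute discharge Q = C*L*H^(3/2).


Q = C * L * H^(3/2) = 1.92 * 4.7 * 0.25^1.5 = 1.92 * 4.7 * 0.125000

1.1280 m^3/s


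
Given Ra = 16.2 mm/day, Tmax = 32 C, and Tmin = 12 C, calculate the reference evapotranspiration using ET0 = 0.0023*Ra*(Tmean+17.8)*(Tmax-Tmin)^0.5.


Tmean = (Tmax + Tmin)/2 = (32 + 12)/2 = 22.0
ET0 = 0.0023 * 16.2 * (22.0 + 17.8) * sqrt(32 - 12)
ET0 = 0.0023 * 16.2 * 39.8 * 4.472136

6.6319 mm/day


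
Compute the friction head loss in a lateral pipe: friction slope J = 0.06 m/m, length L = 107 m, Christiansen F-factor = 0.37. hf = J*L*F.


hf = J * L * F = 0.06 * 107 * 0.37 = 2.3754 m

2.3754 m


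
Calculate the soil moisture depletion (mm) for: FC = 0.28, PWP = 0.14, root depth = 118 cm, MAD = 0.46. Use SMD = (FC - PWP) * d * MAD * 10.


SMD = (FC - PWP) * d * MAD * 10
SMD = (0.28 - 0.14) * 118 * 0.46 * 10
SMD = 0.1400 * 118 * 0.46 * 10

75.9920 mm


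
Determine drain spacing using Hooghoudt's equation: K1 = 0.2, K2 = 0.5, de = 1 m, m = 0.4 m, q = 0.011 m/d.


S^2 = 8*K2*de*m/q + 4*K1*m^2/q
S^2 = 8*0.5*1*0.4/0.011 + 4*0.2*0.4^2/0.011
S = sqrt(157.0909)

12.5336 m


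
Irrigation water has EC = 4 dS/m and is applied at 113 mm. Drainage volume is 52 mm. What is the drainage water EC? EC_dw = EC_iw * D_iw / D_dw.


EC_dw = EC_iw * D_iw / D_dw
EC_dw = 4 * 113 / 52
EC_dw = 452 / 52

8.6923 dS/m


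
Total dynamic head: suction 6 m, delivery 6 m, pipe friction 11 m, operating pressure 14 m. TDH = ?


TDH = Hs + Hd + hf + Hp = 6 + 6 + 11 + 14 = 37

37 m


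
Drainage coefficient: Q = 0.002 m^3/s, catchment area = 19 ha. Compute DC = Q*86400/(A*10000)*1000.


DC = Q * 86400 / (A * 10000) * 1000
DC = 0.002 * 86400 / (19 * 10000) * 1000
DC = 172800.0000 / 190000

0.9095 mm/day


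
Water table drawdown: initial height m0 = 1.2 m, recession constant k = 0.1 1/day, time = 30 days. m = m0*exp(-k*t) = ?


m = m0 * exp(-k*t)
m = 1.2 * exp(-0.1 * 30)
m = 1.2 * exp(-3.0000)

0.0597 m


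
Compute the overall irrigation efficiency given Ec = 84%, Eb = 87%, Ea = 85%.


Ec = 0.84, Eb = 0.87, Ea = 0.85
E = 0.84 * 0.87 * 0.85 * 100 = 62.1180%

62.1180 %


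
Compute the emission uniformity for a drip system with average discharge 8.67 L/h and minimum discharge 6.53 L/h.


EU = (q_min/q_avg)*100 = (6.53/8.67)*100 = 75.3172%

75.3172 %


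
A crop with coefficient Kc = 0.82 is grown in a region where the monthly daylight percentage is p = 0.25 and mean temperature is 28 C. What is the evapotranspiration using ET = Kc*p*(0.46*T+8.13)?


ET = Kc * p * (0.46*T + 8.13)
ET = 0.82 * 0.25 * (0.46*28 + 8.13)
ET = 0.82 * 0.25 * 21.0100

4.3071 mm/day
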